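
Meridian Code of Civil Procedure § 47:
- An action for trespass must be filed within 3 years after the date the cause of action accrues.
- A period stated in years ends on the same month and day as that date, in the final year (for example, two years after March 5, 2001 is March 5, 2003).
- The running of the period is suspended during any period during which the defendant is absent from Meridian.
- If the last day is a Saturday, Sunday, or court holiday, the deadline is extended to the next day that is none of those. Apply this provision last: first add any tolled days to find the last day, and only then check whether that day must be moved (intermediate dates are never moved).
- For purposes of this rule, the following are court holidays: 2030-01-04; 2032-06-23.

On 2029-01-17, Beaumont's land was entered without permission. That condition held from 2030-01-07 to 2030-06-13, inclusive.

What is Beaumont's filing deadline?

3 years after 2029-01-17 is January 17, 2032.
From January 7, 2030 through June 13, 2030 inclusive is 158 days; tolling adds 158 days: January 17, 2032 + 158 days = June 23, 2032.
June 23, 2032 is a listed holiday. The next qualifying day is June 24, 2032.

June 24, 2032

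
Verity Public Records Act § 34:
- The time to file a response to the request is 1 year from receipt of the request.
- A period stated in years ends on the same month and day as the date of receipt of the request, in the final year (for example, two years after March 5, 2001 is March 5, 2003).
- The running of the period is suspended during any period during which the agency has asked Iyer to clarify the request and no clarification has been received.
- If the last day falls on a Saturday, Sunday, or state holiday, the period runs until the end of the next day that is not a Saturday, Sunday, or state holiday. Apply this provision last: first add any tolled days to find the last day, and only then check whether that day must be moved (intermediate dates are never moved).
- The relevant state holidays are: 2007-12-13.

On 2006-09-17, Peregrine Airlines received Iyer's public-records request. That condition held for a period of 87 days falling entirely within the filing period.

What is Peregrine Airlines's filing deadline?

1 year after 2006-09-17 is September 17, 2007.
Tolling adds 87 days: September 17, 2007 + 87 days = December 13, 2007.
December 13, 2007 is a listed holiday. The next qualifying day is December 14, 2007.

December 14, 2007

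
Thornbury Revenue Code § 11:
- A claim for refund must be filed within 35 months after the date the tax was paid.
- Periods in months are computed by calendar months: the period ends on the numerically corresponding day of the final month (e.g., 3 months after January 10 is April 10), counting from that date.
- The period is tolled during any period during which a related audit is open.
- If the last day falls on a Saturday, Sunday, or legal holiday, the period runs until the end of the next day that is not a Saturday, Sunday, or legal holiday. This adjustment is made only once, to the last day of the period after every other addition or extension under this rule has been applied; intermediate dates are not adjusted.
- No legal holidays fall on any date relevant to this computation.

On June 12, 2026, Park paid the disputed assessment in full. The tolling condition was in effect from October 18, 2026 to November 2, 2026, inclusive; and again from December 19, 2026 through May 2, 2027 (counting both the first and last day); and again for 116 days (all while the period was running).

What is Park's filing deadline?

35 months after June 12, 2026 is May 12, 2029.
From October 18, 2026 through November 2, 2026 inclusive is 16 days; tolling adds 16 days: May 12, 2029 + 16 days = May 28, 2029.
From December 19, 2026 through May 2, 2027 inclusive is 135 days; tolling adds 135 days: May 28, 2029 + 135 days = October 10, 2029.
Tolling adds 116 days: October 10, 2029 + 116 days = February 3, 2030.
February 3, 2030 is Sunday. The next qualifying day is February 4, 2030.

February 4, 2030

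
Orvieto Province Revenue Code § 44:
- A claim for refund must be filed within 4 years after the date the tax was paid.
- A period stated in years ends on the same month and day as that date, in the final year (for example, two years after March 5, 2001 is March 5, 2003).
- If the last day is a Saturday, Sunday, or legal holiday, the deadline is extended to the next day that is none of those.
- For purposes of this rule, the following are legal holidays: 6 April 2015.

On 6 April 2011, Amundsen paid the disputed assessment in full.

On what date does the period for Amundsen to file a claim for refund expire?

April 7, 2015

4 years after 6 April 2011 is April 6, 2015.
April 6, 2015 is a listed holiday. The next qualifying day is April 7, 2015.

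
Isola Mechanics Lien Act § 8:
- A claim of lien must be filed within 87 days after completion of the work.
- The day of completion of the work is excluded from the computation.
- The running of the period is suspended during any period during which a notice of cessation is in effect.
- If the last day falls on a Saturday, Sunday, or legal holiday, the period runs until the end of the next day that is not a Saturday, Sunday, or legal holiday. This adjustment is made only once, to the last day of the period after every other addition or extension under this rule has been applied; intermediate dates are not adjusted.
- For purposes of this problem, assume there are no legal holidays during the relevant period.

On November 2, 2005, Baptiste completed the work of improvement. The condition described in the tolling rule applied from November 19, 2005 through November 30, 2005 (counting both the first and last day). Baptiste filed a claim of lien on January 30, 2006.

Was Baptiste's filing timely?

87 days after November 2, 2005 is January 28, 2006.
From November 19, 2005 through November 30, 2005 inclusive is 12 days; tolling adds 12 days: January 28, 2006 + 12 days = February 9, 2006.
February 9, 2006 is a Thursday and not a legal holiday, so no extension applies.
The deadline is February 9, 2006; the filing on January 30, 2006 is on or before that date.

Yes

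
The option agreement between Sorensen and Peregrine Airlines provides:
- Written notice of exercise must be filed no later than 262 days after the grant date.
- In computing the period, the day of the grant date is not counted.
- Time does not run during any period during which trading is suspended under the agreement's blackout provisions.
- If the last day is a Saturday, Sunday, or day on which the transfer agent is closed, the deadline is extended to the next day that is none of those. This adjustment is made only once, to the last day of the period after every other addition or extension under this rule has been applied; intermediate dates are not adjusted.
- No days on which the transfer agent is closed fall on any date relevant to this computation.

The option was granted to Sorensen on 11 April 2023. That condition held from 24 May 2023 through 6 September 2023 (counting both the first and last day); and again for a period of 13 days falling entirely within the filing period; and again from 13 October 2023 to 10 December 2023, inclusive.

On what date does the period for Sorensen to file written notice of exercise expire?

June 24, 2024

262 days after 11 April 2023 is December 29, 2023.
From May 24, 2023 through September 6, 2023 inclusive is 106 days; tolling adds 106 days: December 29, 2023 + 106 days = April 13, 2024.
Tolling adds 13 days: April 13, 2024 + 13 days = April 26, 2024.
From October 13, 2023 through December 10, 2023 inclusive is 59 days; tolling adds 59 days: April 26, 2024 + 59 days = June 24, 2024.
June 24, 2024 is a Monday and not a day on which the transfer agent is closed, so no extension applies.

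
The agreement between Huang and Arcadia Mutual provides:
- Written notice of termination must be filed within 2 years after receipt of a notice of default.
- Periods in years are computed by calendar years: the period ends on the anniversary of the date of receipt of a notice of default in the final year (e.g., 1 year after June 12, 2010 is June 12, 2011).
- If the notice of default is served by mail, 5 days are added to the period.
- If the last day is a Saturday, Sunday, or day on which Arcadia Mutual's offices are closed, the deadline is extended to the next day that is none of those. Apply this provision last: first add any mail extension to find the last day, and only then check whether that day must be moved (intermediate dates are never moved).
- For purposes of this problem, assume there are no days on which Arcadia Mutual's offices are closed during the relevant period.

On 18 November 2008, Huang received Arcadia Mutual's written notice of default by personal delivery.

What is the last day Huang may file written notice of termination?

November 18, 2010

2 years after 18 November 2008 is November 18, 2010.
Service was not by mail, so no mail extension applies.
November 18, 2010 is a Thursday and not a day on which Arcadia Mutual's offices are closed, so no extension applies.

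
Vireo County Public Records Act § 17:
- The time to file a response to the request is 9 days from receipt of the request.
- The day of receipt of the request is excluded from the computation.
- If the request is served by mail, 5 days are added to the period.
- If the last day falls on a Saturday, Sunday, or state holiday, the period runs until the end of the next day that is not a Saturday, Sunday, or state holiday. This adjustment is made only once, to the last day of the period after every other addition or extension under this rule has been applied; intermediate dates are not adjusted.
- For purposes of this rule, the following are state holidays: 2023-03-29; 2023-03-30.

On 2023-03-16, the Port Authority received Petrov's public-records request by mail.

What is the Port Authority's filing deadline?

March 31, 2023

9 days after 2023-03-16 is March 25, 2023.
Service was by mail, adding 5 days: March 25, 2023 + 5 days = March 30, 2023.
March 30, 2023 is a listed holiday. The next qualifying day is March 31, 2023.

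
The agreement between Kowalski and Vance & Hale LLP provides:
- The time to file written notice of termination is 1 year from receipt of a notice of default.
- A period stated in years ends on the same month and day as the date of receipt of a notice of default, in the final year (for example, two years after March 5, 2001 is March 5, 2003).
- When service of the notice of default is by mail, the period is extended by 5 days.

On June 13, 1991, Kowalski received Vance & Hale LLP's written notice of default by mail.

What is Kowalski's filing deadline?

1 year after June 13, 1991 is June 13, 1992.
Service was by mail, adding 5 days: June 13, 1992 + 5 days = June 18, 1992.

June 18, 1992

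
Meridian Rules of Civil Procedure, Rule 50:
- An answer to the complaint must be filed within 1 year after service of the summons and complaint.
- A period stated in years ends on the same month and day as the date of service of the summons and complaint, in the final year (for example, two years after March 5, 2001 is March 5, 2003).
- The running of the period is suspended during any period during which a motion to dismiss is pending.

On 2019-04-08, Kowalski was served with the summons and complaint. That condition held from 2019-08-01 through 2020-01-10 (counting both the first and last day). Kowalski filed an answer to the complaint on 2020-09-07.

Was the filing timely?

Yes

1 year after 2019-04-08 is April 8, 2020.
From August 1, 2019 through January 10, 2020 inclusive is 163 days; tolling adds 163 days: April 8, 2020 + 163 days = September 18, 2020.
The deadline is September 18, 2020; the filing on September 7, 2020 is on or before that date.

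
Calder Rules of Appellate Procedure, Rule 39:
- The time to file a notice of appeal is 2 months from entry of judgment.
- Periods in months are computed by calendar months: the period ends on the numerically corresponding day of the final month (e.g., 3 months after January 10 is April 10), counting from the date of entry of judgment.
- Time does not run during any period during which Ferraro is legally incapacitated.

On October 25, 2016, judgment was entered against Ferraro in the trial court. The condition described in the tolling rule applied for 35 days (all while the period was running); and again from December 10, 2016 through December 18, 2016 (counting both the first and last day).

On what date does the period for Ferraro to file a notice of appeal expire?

2 months after October 25, 2016 is December 25, 2016.
Tolling adds 35 days: December 25, 2016 + 35 days = January 29, 2017.
From December 10, 2016 through December 18, 2016 inclusive is 9 days; tolling adds 9 days: January 29, 2017 + 9 days = February 7, 2017.

February 7, 2017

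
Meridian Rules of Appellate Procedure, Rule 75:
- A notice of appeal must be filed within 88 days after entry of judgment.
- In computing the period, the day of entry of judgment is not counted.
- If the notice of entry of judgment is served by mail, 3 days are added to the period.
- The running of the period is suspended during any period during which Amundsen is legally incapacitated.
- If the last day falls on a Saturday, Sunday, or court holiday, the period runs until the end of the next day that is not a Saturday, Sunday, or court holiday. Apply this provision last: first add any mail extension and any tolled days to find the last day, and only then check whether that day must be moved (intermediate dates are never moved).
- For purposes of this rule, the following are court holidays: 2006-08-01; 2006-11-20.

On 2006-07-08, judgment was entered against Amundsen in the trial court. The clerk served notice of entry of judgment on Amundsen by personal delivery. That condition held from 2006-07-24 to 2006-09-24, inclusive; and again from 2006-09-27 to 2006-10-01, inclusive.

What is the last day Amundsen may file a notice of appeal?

88 days after 2006-07-08 is October 4, 2006.
Service was not by mail, so no mail extension applies.
From July 24, 2006 through September 24, 2006 inclusive is 63 days; tolling adds 63 days: October 4, 2006 + 63 days = December 6, 2006.
From September 27, 2006 through October 1, 2006 inclusive is 5 days; tolling adds 5 days: December 6, 2006 + 5 days = December 11, 2006.
December 11, 2006 is a Monday and not a court holiday, so no extension applies.

December 11, 2006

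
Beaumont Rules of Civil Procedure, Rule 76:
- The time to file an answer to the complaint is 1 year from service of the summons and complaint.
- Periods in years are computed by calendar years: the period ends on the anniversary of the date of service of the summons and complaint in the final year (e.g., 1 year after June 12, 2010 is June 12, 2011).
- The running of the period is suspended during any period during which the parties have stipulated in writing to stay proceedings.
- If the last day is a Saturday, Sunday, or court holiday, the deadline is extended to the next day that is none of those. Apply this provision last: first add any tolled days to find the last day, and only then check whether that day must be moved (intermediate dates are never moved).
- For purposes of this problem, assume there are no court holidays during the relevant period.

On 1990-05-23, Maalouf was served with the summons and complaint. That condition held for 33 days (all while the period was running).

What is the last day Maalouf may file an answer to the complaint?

1 year after 1990-05-23 is May 23, 1991.
Tolling adds 33 days: May 23, 1991 + 33 days = June 25, 1991.
June 25, 1991 is a Tuesday and not a court holiday, so no extension applies.

June 25, 1991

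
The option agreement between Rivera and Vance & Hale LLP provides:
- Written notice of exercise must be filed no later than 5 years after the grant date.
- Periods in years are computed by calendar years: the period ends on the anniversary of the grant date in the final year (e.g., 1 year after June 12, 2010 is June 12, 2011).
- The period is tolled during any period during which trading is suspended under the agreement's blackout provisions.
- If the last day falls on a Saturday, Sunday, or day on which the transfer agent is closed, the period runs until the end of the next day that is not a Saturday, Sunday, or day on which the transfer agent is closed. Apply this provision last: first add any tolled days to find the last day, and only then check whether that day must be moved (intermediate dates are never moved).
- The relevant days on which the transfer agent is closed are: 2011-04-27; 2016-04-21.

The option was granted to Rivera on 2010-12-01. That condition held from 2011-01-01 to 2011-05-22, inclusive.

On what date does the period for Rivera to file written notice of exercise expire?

5 years after 2010-12-01 is December 1, 2015.
From January 1, 2011 through May 22, 2011 inclusive is 142 days; tolling adds 142 days: December 1, 2015 + 142 days = April 21, 2016.
April 21, 2016 is a listed holiday. The next qualifying day is April 22, 2016.

April 22, 2016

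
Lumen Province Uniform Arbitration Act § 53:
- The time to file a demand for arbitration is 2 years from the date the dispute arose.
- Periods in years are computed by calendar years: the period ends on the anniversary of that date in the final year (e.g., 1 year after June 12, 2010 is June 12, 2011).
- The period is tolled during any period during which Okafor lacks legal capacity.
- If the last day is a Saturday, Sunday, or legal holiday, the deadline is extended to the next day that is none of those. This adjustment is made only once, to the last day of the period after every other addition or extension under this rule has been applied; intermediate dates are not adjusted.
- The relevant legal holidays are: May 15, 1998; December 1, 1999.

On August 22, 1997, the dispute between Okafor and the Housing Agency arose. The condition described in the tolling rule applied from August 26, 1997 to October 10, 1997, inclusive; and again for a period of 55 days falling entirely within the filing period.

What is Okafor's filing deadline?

2 years after August 22, 1997 is August 22, 1999.
From August 26, 1997 through October 10, 1997 inclusive is 46 days; tolling adds 46 days: August 22, 1999 + 46 days = October 7, 1999.
Tolling adds 55 days: October 7, 1999 + 55 days = December 1, 1999.
December 1, 1999 is a listed holiday. The next qualifying day is December 2, 1999.

December 2, 1999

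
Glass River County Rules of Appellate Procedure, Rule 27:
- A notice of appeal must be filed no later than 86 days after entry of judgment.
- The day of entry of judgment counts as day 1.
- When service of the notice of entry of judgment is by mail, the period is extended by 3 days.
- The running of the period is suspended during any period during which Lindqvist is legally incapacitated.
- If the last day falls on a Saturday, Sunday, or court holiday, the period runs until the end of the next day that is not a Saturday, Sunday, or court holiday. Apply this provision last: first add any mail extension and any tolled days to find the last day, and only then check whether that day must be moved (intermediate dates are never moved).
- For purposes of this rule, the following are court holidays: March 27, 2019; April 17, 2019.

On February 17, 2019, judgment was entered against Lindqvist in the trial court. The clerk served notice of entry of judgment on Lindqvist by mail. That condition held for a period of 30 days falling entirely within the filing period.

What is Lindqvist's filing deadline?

June 17, 2019

Counting February 17, 2019 as day 1, day 86 is May 13, 2019.
Service was by mail, adding 3 days: May 13, 2019 + 3 days = May 16, 2019.
Tolling adds 30 days: May 16, 2019 + 30 days = June 15, 2019.
June 15, 2019 is Saturday; June 16, 2019 is Sunday. The next qualifying day is June 17, 2019.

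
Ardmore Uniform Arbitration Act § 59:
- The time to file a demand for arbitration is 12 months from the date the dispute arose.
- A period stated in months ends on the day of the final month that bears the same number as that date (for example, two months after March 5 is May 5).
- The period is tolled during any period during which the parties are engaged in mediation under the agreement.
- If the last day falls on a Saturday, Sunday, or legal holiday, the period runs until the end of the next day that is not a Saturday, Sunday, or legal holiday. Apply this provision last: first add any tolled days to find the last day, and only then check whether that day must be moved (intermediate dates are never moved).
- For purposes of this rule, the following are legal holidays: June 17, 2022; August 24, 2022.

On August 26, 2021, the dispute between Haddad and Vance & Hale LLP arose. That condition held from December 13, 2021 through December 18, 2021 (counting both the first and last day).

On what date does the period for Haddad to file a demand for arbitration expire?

12 months after August 26, 2021 is August 26, 2022.
From December 13, 2021 through December 18, 2021 inclusive is 6 days; tolling adds 6 days: August 26, 2022 + 6 days = September 1, 2022.
September 1, 2022 is a Thursday and not a legal holiday, so no extension applies.

September 1, 2022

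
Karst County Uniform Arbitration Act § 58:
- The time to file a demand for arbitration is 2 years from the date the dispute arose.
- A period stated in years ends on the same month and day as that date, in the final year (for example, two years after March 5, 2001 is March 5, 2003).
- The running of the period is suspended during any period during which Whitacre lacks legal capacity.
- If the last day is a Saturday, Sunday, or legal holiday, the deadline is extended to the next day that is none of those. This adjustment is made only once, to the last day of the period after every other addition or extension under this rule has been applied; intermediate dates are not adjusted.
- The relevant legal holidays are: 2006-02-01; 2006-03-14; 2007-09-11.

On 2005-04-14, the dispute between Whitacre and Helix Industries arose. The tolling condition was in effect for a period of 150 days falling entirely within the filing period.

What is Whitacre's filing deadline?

September 12, 2007

2 years after 2005-04-14 is April 14, 2007.
Tolling adds 150 days: April 14, 2007 + 150 days = September 11, 2007.
September 11, 2007 is a listed holiday. The next qualifying day is September 12, 2007.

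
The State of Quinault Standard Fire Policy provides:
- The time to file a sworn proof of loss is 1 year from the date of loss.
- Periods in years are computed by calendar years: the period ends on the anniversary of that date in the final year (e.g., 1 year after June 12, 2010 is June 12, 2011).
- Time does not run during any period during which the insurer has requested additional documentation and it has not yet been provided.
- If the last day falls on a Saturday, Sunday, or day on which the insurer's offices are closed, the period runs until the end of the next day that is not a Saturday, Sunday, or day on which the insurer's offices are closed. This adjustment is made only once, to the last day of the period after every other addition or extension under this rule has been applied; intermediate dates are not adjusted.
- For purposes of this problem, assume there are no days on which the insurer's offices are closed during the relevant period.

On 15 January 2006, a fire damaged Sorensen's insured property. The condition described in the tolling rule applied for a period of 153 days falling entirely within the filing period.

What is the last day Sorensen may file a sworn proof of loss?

1 year after 15 January 2006 is January 15, 2007.
Tolling adds 153 days: January 15, 2007 + 153 days = June 17, 2007.
June 17, 2007 is Sunday. The next qualifying day is June 18, 2007.

June 18, 2007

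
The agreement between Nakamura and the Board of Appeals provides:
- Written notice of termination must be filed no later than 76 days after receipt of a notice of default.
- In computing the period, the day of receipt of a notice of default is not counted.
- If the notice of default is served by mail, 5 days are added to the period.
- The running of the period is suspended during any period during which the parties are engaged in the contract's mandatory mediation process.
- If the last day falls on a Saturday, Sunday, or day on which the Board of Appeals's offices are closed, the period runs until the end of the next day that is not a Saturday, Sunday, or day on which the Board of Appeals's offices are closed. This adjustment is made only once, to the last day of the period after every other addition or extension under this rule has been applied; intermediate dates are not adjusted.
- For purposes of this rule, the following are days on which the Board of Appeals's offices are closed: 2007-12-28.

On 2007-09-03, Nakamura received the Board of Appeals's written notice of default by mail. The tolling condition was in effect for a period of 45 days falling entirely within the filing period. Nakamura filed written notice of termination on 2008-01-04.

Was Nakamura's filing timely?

76 days after 2007-09-03 is November 18, 2007.
Service was by mail, adding 5 days: November 18, 2007 + 5 days = November 23, 2007.
Tolling adds 45 days: November 23, 2007 + 45 days = January 7, 2008.
January 7, 2008 is a Monday and not a day on which the Board of Appeals's offices are closed, so no extension applies.
The deadline is January 7, 2008; the filing on January 4, 2008 is on or before that date.

Yes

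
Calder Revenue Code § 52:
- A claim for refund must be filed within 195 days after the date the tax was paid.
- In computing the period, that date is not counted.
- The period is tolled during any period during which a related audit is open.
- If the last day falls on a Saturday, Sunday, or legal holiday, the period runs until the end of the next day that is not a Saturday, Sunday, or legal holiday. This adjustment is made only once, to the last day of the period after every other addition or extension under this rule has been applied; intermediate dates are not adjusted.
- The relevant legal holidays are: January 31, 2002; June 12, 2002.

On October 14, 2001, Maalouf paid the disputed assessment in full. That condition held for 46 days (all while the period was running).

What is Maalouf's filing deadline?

195 days after October 14, 2001 is April 27, 2002.
Tolling adds 46 days: April 27, 2002 + 46 days = June 12, 2002.
June 12, 2002 is a listed holiday. The next qualifying day is June 13, 2002.

June 13, 2002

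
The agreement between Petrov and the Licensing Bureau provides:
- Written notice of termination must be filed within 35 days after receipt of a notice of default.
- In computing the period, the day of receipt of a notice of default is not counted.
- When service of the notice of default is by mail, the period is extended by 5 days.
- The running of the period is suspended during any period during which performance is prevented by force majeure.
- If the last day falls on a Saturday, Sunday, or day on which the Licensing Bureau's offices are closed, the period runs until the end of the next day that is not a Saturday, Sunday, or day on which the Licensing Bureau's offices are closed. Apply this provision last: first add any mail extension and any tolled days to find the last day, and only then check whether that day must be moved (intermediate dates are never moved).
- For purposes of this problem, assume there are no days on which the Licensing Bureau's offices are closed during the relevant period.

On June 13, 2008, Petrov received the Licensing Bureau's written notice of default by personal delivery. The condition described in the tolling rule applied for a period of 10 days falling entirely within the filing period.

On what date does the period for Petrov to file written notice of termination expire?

35 days after June 13, 2008 is July 18, 2008.
Service was not by mail, so no mail extension applies.
Tolling adds 10 days: July 18, 2008 + 10 days = July 28, 2008.
July 28, 2008 is a Monday and not a day on which the Licensing Bureau's offices are closed, so no extension applies.

July 28, 2008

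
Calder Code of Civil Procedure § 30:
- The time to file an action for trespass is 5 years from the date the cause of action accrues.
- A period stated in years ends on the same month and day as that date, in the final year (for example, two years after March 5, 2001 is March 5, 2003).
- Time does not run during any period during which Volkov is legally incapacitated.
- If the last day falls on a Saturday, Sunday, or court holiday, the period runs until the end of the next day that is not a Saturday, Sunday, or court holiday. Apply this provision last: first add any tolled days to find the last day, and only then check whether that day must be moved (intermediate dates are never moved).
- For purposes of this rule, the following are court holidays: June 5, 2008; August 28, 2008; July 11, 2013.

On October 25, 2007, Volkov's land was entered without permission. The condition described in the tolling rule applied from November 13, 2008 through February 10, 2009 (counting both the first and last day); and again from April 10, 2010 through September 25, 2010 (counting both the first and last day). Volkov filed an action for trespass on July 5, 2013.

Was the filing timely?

Yes

5 years after October 25, 2007 is October 25, 2012.
From November 13, 2008 through February 10, 2009 inclusive is 90 days; tolling adds 90 days: October 25, 2012 + 90 days = January 23, 2013.
From April 10, 2010 through September 25, 2010 inclusive is 169 days; tolling adds 169 days: January 23, 2013 + 169 days = July 11, 2013.
July 11, 2013 is a listed holiday. The next qualifying day is July 12, 2013.
The deadline is July 12, 2013; the filing on July 5, 2013 is on or before that date.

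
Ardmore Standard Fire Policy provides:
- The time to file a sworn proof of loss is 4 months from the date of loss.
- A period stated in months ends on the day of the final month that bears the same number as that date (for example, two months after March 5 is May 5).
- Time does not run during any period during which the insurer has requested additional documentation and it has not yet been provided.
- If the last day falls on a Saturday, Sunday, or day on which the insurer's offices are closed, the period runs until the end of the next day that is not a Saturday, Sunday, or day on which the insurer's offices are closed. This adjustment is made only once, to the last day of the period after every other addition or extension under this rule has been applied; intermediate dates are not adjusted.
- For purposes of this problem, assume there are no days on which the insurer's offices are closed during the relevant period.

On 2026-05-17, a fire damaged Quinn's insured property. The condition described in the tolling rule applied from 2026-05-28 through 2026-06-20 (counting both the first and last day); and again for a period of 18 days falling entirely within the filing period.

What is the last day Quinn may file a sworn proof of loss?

4 months after 2026-05-17 is September 17, 2026.
From May 28, 2026 through June 20, 2026 inclusive is 24 days; tolling adds 24 days: September 17, 2026 + 24 days = October 11, 2026.
Tolling adds 18 days: October 11, 2026 + 18 days = October 29, 2026.
October 29, 2026 is a Thursday and not a day on which the insurer's offices are closed, so no extension applies.

October 29, 2026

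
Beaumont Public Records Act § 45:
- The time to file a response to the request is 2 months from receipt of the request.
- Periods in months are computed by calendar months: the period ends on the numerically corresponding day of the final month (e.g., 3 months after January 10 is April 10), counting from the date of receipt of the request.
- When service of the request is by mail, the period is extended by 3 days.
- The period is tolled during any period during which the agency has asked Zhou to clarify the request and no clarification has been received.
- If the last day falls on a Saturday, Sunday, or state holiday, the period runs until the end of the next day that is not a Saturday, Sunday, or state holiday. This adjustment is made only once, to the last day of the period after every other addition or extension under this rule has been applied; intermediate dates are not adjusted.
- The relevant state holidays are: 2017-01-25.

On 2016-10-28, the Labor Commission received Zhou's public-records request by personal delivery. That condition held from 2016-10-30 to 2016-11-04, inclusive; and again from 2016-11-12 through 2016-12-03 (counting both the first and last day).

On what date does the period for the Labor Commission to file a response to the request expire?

2 months after 2016-10-28 is December 28, 2016.
Service was not by mail, so no mail extension applies.
From October 30, 2016 through November 4, 2016 inclusive is 6 days; tolling adds 6 days: December 28, 2016 + 6 days = January 3, 2017.
From November 12, 2016 through December 3, 2016 inclusive is 22 days; tolling adds 22 days: January 3, 2017 + 22 days = January 25, 2017.
January 25, 2017 is a listed holiday. The next qualifying day is January 26, 2017.

January 26, 2017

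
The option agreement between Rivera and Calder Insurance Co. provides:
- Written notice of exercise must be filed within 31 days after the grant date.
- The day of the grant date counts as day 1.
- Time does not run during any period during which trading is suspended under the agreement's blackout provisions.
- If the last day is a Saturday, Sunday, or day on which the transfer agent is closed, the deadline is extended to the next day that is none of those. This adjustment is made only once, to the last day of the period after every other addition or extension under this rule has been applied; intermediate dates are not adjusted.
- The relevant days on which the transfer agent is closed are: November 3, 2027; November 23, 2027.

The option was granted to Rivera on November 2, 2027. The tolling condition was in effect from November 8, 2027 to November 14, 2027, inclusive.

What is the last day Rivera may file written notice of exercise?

Counting November 2, 2027 as day 1, day 31 is December 2, 2027.
From November 8, 2027 through November 14, 2027 inclusive is 7 days; tolling adds 7 days: December 2, 2027 + 7 days = December 9, 2027.
December 9, 2027 is a Thursday and not a day on which the transfer agent is closed, so no extension applies.

December 9, 2027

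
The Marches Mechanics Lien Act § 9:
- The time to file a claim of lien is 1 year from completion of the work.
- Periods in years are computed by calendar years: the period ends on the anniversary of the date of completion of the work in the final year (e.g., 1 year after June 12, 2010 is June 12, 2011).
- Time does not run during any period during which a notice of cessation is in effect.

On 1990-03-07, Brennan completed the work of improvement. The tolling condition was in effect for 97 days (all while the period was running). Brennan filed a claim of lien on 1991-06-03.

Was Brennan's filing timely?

Yes

1 year after 1990-03-07 is March 7, 1991.
Tolling adds 97 days: March 7, 1991 + 97 days = June 12, 1991.
The deadline is June 12, 1991; the filing on June 3, 1991 is on or before that date.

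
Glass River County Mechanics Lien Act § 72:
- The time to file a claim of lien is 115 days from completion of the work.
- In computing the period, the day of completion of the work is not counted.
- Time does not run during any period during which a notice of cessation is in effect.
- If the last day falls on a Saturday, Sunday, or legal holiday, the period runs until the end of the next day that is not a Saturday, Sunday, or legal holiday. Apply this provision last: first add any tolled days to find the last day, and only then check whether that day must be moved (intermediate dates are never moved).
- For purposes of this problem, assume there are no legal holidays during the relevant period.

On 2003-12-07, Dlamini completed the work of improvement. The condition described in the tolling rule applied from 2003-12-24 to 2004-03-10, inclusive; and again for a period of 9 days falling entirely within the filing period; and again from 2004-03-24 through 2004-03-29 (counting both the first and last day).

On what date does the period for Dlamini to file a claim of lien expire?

July 2, 2004

115 days after 2003-12-07 is March 31, 2004.
From December 24, 2003 through March 10, 2004 inclusive is 78 days; tolling adds 78 days: March 31, 2004 + 78 days = June 17, 2004.
Tolling adds 9 days: June 17, 2004 + 9 days = June 26, 2004.
From March 24, 2004 through March 29, 2004 inclusive is 6 days; tolling adds 6 days: June 26, 2004 + 6 days = July 2, 2004.
July 2, 2004 is a Friday and not a legal holiday, so no extension applies.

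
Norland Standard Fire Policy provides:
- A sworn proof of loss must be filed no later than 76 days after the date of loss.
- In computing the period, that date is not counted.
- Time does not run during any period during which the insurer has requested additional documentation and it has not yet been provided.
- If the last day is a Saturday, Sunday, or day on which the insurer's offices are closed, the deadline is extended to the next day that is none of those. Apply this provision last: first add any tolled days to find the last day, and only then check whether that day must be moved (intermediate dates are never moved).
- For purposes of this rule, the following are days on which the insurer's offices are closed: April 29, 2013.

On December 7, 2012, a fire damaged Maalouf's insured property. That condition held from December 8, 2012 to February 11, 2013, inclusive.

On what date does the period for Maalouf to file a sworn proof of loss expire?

76 days after December 7, 2012 is February 21, 2013.
From December 8, 2012 through February 11, 2013 inclusive is 66 days; tolling adds 66 days: February 21, 2013 + 66 days = April 28, 2013.
April 28, 2013 is Sunday; April 29, 2013 is a listed holiday. The next qualifying day is April 30, 2013.

April 30, 2013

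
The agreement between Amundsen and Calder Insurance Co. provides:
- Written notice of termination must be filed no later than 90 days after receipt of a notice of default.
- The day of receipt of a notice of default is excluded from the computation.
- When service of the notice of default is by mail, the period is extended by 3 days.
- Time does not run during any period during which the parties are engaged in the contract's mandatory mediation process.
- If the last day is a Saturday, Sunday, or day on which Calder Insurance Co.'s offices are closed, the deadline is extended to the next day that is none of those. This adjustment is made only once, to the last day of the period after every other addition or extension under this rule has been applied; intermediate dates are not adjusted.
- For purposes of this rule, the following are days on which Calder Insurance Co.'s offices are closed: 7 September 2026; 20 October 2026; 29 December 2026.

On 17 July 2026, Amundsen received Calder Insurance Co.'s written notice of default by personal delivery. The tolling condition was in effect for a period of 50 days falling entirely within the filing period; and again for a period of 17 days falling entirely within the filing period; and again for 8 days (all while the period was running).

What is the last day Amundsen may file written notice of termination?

December 30, 2026

90 days after 17 July 2026 is October 15, 2026.
Service was not by mail, so no mail extension applies.
Tolling adds 50 days: October 15, 2026 + 50 days = December 4, 2026.
Tolling adds 17 days: December 4, 2026 + 17 days = December 21, 2026.
Tolling adds 8 days: December 21, 2026 + 8 days = December 29, 2026.
December 29, 2026 is a listed holiday. The next qualifying day is December 30, 2026.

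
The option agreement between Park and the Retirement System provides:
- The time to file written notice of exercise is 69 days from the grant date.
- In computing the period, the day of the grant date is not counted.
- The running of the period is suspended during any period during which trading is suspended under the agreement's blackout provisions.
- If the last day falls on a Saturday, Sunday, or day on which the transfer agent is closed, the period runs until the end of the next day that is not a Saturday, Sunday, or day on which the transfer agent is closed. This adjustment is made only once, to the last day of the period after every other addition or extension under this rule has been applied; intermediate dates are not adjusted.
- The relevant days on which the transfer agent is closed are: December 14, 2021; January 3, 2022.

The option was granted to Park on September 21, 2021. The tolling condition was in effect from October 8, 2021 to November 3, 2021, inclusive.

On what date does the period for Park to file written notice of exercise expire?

December 27, 2021

69 days after September 21, 2021 is November 29, 2021.
From October 8, 2021 through November 3, 2021 inclusive is 27 days; tolling adds 27 days: November 29, 2021 + 27 days = December 26, 2021.
December 26, 2021 is Sunday. The next qualifying day is December 27, 2021.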